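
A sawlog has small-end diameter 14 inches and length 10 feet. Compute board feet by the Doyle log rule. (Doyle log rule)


Doyle: BF = (D - 4)^2 * L / 16
Adjusted diameter = 14 - 4 = 10 in
(D-4)^2 = 10^2 = 100
BF = 100 * 10 / 16 = 63 BF

63


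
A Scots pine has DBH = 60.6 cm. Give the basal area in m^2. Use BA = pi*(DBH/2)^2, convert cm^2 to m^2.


Formula: BA = pi * (DBH/2)^2 / 10000  (cm^2 to m^2)
Radius = DBH/2 = 60.6/2 = 30.3 cm
BA = pi * 30.3^2 / 10000
   = 2884.2648 cm^2 / 10000
   = 0.2884 m^2

0.2884


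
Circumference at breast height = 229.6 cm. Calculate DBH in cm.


Formula: DBH = C / pi
DBH = 229.6 / pi
pi = 3.14159...
DBH = 73.1 cm

73.1


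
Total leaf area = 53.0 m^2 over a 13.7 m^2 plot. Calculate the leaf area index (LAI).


Formula: LAI = total leaf area / ground area  (dimensionless)
LAI = 53.0 m^2 / 13.7 m^2
LAI = 3.87

3.87


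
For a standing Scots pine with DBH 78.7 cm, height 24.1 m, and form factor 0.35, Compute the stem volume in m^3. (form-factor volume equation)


Formula: V = pi * (DBH/200)^2 * H * ff
Radius = DBH/200 = 78.7/200 = 0.3935 m
Radius^2 = 0.3935^2 = 0.15484225 m^2
V = pi * 0.15484225 * 24.1 * 0.35
V = 4.103 m^3

4.103


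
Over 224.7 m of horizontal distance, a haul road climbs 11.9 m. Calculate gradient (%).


Formula: Gradient = rise / run * 100
Gradient = 11.9 / 224.7 * 100 = 5.3%

5.3


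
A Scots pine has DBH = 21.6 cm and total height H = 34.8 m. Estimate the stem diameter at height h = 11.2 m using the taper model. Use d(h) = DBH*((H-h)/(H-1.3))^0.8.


Taper: d(h) = DBH * ((H - h) / (H - 1.3))^0.8
Numerator = H - h = 34.8 - 11.2 = 23.6 m
Denominator = H - 1.3 = 34.8 - 1.3 = 33.5 m
Ratio = 23.6 / 33.5 = 0.70448
d = 21.6 * 0.70448^0.8 = 16.3 cm

16.3


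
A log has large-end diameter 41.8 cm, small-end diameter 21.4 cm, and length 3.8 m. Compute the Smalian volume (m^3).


Smalian: V = (A1 + A2)/2 * L,  A = pi*(D/200)^2
A1 = pi*(41.8/200)^2 = 0.137228 m^2
A2 = pi*(21.4/200)^2 = 0.035968 m^2
V = (0.137228+0.035968)/2*3.8 = 0.3291 m^3

0.3291


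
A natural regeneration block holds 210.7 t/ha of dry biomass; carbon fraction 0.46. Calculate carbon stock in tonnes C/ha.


Formula: Carbon Stock = Biomass * Carbon Fraction
C = 210.7 t/ha * 0.46
C = 96.9 t C/ha

96.9


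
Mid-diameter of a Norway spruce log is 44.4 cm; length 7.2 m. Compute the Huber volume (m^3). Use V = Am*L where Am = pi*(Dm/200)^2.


Huber: V = Am * L,  Am = pi*(Dm/200)^2
Am = pi*(44.4/200)^2 = 0.15483 m^2
V = 0.15483*7.2 = 1.1148 m^3

1.1148


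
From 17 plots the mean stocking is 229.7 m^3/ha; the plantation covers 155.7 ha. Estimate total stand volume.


Formula: Total Volume = Mean Volume per ha * Total Area
Total Volume = 229.7 m^3/ha * 155.7 ha
Total Volume = 35764 m^3

35764


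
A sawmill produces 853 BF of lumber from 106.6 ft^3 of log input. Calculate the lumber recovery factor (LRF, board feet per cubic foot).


Formula: LRF = Lumber Output (BF) / Log Input (ft^3)
LRF = 853 BF / 106.6 ft^3
LRF = 8.0 BF/ft^3

8.0


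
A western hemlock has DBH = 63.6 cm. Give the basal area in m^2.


Formula: BA = pi * (DBH/2)^2 / 10000  (cm^2 to m^2)
Radius = DBH/2 = 63.6/2 = 31.8 cm
BA = pi * 31.8^2 / 10000
   = 3176.9042 cm^2 / 10000
   = 0.3177 m^2

0.3177


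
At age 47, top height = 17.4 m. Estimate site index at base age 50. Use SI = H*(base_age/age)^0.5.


Formula: SI = H_dom * (base_age / age)^0.5
Age ratio = 50 / 47 = 1.06383
sqrt(age_ratio) = 1.03142
SI = 17.4 * 1.03142 = 17.9 m

17.9


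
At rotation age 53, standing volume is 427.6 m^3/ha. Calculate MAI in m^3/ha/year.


Formula: MAI = Total Volume / Stand Age
MAI = 427.6 m^3/ha / 53 years
MAI = 8.07 m^3/ha/year

8.07


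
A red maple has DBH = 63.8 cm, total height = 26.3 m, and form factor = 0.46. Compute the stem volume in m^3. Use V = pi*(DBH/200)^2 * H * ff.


Formula: V = pi * (DBH/200)^2 * H * ff
Radius = DBH/200 = 63.8/200 = 0.319 m
Radius^2 = 0.319^2 = 0.101761 m^2
V = pi * 0.101761 * 26.3 * 0.46
V = 3.868 m^3

3.868


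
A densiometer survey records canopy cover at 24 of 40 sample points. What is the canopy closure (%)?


Formula: Canopy closure = covered points / total points * 100
Closure = 24 / 40 * 100
Closure = 0.6 * 100 = 60.0%

60.0


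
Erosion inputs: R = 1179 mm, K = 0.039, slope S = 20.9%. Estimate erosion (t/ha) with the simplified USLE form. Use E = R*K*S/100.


Formula: E = R * K * S / 100  (simplified USLE)
R * K = 1179 * 0.039 = 45.981
E = 45.981 * 20.9 / 100 = 9.61 t/ha

9.61


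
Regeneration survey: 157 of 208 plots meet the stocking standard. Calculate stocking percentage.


Formula: Stocking % = stocked plots / total plots * 100
Stocking = 157 / 208 * 100
Stocking = 0.7548 * 100 = 75.5%

75.5


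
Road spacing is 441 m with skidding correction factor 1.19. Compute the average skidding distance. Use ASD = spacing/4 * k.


Formula: ASD = (spacing / 4) * correction
Uncorrected distance = spacing / 4 = 441 / 4 = 110.25 m
ASD = 110.25 * 1.19 = 131 m

131


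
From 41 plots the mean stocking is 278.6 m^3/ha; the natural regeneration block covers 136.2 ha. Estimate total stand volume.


Formula: Total Volume = Mean Volume per ha * Total Area
Total Volume = 278.6 m^3/ha * 136.2 ha
Total Volume = 37945 m^3

37945


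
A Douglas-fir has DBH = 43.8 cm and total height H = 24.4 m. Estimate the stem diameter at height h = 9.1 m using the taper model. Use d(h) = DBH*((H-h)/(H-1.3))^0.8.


Taper: d(h) = DBH * ((H - h) / (H - 1.3))^0.8
Numerator = H - h = 24.4 - 9.1 = 15.3 m
Denominator = H - 1.3 = 24.4 - 1.3 = 23.1 m
Ratio = 15.3 / 23.1 = 0.66234
d = 43.8 * 0.66234^0.8 = 31.5 cm

31.5


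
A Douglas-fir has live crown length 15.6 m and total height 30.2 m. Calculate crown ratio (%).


Formula: Crown Ratio = (Crown Length / Total Height) * 100
CR = (15.6 m / 30.2 m) * 100
CR = 0.5166 * 100 = 51.7%

51.7


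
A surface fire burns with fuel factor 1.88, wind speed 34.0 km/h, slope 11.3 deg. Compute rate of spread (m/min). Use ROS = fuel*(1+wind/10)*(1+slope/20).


Formula: ROS = fuel * (1 + wind/10) * (1 + slope/20)
Wind factor = 1 + 34.0/10 = 4.4
Slope factor = 1 + 11.3/20 = 1.565
ROS = 1.88 * 4.4 * 1.565 = 12.95 m/min

12.95


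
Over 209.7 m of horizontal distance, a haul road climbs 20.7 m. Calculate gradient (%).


Formula: Gradient = rise / run * 100
Gradient = 20.7 / 209.7 * 100 = 9.9%

9.9


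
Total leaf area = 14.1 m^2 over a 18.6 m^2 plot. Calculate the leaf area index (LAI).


Formula: LAI = total leaf area / ground area  (dimensionless)
LAI = 14.1 m^2 / 18.6 m^2
LAI = 0.76

0.76


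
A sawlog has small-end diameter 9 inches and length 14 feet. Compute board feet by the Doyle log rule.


Doyle: BF = (D - 4)^2 * L / 16
Adjusted diameter = 9 - 4 = 5 in
(D-4)^2 = 5^2 = 25
BF = 25 * 14 / 16 = 22 BF

22


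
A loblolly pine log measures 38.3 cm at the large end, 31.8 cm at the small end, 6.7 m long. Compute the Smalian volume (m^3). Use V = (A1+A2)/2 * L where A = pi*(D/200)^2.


Smalian: V = (A1 + A2)/2 * L,  A = pi*(D/200)^2
A1 = pi*(38.3/200)^2 = 0.115209 m^2
A2 = pi*(31.8/200)^2 = 0.079423 m^2
V = (0.115209+0.079423)/2*6.7 = 0.652 m^3

0.652


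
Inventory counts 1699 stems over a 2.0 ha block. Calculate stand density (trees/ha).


Formula: Stand Density = N_trees / Area_ha
Density = 1699 trees / 2.0 ha
Density = 850 trees/ha

850


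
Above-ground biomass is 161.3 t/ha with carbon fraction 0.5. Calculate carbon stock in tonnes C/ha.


Formula: Carbon Stock = Biomass * Carbon Fraction
C = 161.3 t/ha * 0.5
C = 80.7 t C/ha

80.7


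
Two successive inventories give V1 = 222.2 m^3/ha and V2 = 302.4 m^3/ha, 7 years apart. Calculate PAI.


Formula: PAI = (V_T2 - V_T1) / (T2 - T1)
Volume increment = 302.4 - 222.2 = 80.2 m^3/ha
PAI = 80.2 / 7 = 11.46 m^3/ha/year

11.46


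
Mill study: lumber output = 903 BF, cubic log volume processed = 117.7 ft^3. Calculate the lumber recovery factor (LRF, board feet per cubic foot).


Formula: LRF = Lumber Output (BF) / Log Input (ft^3)
LRF = 903 BF / 117.7 ft^3
LRF = 7.67 BF/ft^3

7.67


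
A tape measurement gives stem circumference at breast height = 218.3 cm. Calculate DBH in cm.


Formula: DBH = C / pi
DBH = 218.3 / pi
pi = 3.14159...
DBH = 69.5 cm

69.5


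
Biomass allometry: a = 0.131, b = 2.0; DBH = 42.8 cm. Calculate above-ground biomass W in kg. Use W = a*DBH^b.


Formula: W = a * DBH^b  (allometric power law)
DBH^b = 42.8^2.0 = 1831.84
W = 0.131 * 1831.84 = 240.0 kg

240.0


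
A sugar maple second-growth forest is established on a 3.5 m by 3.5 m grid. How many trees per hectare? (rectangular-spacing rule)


Formula: TPH = 10000 m^2/ha / (spacing_x * spacing_y)
Area per tree = 3.5 m * 3.5 m = 12.25 m^2
TPH = 10000 / 12.25 = 816 trees/ha

816


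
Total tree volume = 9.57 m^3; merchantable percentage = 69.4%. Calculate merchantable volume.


Formula: MV = V_total * (merchantable_pct / 100)
Merchantable fraction = 69.4% / 100 = 0.694
MV = 9.57 m^3 * 0.694 = 6.642 m^3

6.642


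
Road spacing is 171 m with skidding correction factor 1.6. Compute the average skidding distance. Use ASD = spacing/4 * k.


Formula: ASD = (spacing / 4) * correction
Uncorrected distance = spacing / 4 = 171 / 4 = 42.75 m
ASD = 42.75 * 1.6 = 68 m

68


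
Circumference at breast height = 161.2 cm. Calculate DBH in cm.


Formula: DBH = C / pi
DBH = 161.2 / pi
pi = 3.14159...
DBH = 51.3 cm

51.3


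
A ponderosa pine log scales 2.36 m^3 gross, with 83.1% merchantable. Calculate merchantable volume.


Formula: MV = V_total * (merchantable_pct / 100)
Merchantable fraction = 83.1% / 100 = 0.831
MV = 2.36 m^3 * 0.831 = 1.961 m^3

1.961


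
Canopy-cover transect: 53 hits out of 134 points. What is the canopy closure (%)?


Formula: Canopy closure = covered points / total points * 100
Closure = 53 / 134 * 100
Closure = 0.3955 * 100 = 39.6%

39.6


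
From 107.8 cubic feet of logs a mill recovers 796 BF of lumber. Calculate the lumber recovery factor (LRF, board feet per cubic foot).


Formula: LRF = Lumber Output (BF) / Log Input (ft^3)
LRF = 796 BF / 107.8 ft^3
LRF = 7.38 BF/ft^3

7.38


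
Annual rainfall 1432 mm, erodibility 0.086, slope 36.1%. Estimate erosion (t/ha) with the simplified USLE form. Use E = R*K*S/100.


Formula: E = R * K * S / 100  (simplified USLE)
R * K = 1432 * 0.086 = 123.152
E = 123.152 * 36.1 / 100 = 44.46 t/ha

44.46


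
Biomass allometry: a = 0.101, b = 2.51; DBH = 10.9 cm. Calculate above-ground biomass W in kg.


Formula: W = a * DBH^b  (allometric power law)
DBH^b = 10.9^2.51 = 401.7358
W = 0.101 * 401.7358 = 40.6 kg

40.6


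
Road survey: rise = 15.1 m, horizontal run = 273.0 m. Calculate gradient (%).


Formula: Gradient = rise / run * 100
Gradient = 15.1 / 273.0 * 100 = 5.5%

5.5


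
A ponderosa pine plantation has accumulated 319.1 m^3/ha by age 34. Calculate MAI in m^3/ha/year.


Formula: MAI = Total Volume / Stand Age
MAI = 319.1 m^3/ha / 34 years
MAI = 9.39 m^3/ha/year

9.39


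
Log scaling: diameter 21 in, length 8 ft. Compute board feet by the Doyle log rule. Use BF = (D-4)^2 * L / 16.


Doyle: BF = (D - 4)^2 * L / 16
Adjusted diameter = 21 - 4 = 17 in
(D-4)^2 = 17^2 = 289
BF = 289 * 8 / 16 = 145 BF

145


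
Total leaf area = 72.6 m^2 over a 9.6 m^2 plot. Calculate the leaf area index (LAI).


Formula: LAI = total leaf area / ground area  (dimensionless)
LAI = 72.6 m^2 / 9.6 m^2
LAI = 7.56

7.56


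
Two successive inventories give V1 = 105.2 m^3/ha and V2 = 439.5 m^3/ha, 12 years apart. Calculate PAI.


Formula: PAI = (V_T2 - V_T1) / (T2 - T1)
Volume increment = 439.5 - 105.2 = 334.3 m^3/ha
PAI = 334.3 / 12 = 27.86 m^3/ha/year

27.86


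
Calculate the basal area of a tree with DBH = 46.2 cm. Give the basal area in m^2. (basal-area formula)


Formula: BA = pi * (DBH/2)^2 / 10000  (cm^2 to m^2)
Radius = DBH/2 = 46.2/2 = 23.1 cm
BA = pi * 23.1^2 / 10000
   = 1676.3853 cm^2 / 10000
   = 0.1676 m^2

0.1676


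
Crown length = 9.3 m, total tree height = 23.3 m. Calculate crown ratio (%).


Formula: Crown Ratio = (Crown Length / Total Height) * 100
CR = (9.3 m / 23.3 m) * 100
CR = 0.3991 * 100 = 39.9%

39.9


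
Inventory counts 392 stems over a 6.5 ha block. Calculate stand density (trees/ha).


Formula: Stand Density = N_trees / Area_ha
Density = 392 trees / 6.5 ha
Density = 60 trees/ha

60


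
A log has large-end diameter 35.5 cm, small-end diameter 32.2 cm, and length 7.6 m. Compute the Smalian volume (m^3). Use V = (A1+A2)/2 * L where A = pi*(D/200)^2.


Smalian: V = (A1 + A2)/2 * L,  A = pi*(D/200)^2
A1 = pi*(35.5/200)^2 = 0.09898 m^2
A2 = pi*(32.2/200)^2 = 0.081433 m^2
V = (0.09898+0.081433)/2*7.6 = 0.6856 m^3

0.6856


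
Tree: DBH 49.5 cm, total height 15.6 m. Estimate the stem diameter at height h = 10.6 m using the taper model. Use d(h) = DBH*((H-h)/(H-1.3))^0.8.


Taper: d(h) = DBH * ((H - h) / (H - 1.3))^0.8
Numerator = H - h = 15.6 - 10.6 = 5.0 m
Denominator = H - 1.3 = 15.6 - 1.3 = 14.3 m
Ratio = 5.0 / 14.3 = 0.34965
d = 49.5 * 0.34965^0.8 = 21.4 cm

21.4


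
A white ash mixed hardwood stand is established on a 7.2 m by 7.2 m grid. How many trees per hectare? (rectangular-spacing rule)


Formula: TPH = 10000 m^2/ha / (spacing_x * spacing_y)
Area per tree = 7.2 m * 7.2 m = 51.84 m^2
TPH = 10000 / 51.84 = 193 trees/ha

193


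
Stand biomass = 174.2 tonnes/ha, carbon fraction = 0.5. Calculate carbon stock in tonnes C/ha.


Formula: Carbon Stock = Biomass * Carbon Fraction
C = 174.2 t/ha * 0.5
C = 87.1 t C/ha

87.1


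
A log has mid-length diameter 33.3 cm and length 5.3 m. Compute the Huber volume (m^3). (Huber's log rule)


Huber: V = Am * L,  Am = pi*(Dm/200)^2
Am = pi*(33.3/200)^2 = 0.087092 m^2
V = 0.087092*5.3 = 0.4616 m^3

0.4616


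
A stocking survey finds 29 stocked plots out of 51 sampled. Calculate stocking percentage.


Formula: Stocking % = stocked plots / total plots * 100
Stocking = 29 / 51 * 100
Stocking = 0.5686 * 100 = 56.9%

56.9


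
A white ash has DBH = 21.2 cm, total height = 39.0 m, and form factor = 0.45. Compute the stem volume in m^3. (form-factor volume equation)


Formula: V = pi * (DBH/200)^2 * H * ff
Radius = DBH/200 = 21.2/200 = 0.106 m
Radius^2 = 0.106^2 = 0.011236 m^2
V = pi * 0.011236 * 39.0 * 0.45
V = 0.619 m^3

0.619


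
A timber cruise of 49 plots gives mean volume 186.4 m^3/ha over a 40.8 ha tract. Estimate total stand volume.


Formula: Total Volume = Mean Volume per ha * Total Area
Total Volume = 186.4 m^3/ha * 40.8 ha
Total Volume = 7605 m^3

7605


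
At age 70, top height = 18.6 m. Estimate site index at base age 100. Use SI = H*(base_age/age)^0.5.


Formula: SI = H_dom * (base_age / age)^0.5
Age ratio = 100 / 70 = 1.42857
sqrt(age_ratio) = 1.19523
SI = 18.6 * 1.19523 = 22.2 m

22.2


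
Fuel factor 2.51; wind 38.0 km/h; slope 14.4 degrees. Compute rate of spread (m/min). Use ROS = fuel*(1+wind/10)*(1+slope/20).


Formula: ROS = fuel * (1 + wind/10) * (1 + slope/20)
Wind factor = 1 + 38.0/10 = 4.8
Slope factor = 1 + 14.4/20 = 1.72
ROS = 2.51 * 4.8 * 1.72 = 20.72 m/min

20.72


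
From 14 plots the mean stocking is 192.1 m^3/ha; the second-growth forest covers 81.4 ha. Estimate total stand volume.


Formula: Total Volume = Mean Volume per ha * Total Area
Total Volume = 192.1 m^3/ha * 81.4 ha
Total Volume = 15637 m^3

15637


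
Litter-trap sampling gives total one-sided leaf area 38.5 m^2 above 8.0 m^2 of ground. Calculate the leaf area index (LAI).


Formula: LAI = total leaf area / ground area  (dimensionless)
LAI = 38.5 m^2 / 8.0 m^2
LAI = 4.81

4.81


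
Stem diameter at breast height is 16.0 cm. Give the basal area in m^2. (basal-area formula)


Formula: BA = pi * (DBH/2)^2 / 10000  (cm^2 to m^2)
Radius = DBH/2 = 16.0/2 = 8.0 cm
BA = pi * 8.0^2 / 10000
   = 201.0619 cm^2 / 10000
   = 0.0201 m^2

0.0201


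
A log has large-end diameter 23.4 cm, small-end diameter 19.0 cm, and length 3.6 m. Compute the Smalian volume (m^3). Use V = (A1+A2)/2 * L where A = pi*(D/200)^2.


Smalian: V = (A1 + A2)/2 * L,  A = pi*(D/200)^2
A1 = pi*(23.4/200)^2 = 0.043005 m^2
A2 = pi*(19.0/200)^2 = 0.028353 m^2
V = (0.043005+0.028353)/2*3.6 = 0.1284 m^3

0.1284


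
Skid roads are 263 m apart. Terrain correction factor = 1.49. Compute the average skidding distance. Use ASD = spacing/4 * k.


Formula: ASD = (spacing / 4) * correction
Uncorrected distance = spacing / 4 = 263 / 4 = 65.75 m
ASD = 65.75 * 1.49 = 98 m

98


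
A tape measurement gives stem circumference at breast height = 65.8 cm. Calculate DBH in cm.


Formula: DBH = C / pi
DBH = 65.8 / pi
pi = 3.14159...
DBH = 20.9 cm

20.9


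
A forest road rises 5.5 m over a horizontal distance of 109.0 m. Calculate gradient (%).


Formula: Gradient = rise / run * 100
Gradient = 5.5 / 109.0 * 100 = 5.0%

5.0


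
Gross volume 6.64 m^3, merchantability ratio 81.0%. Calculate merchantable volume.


Formula: MV = V_total * (merchantable_pct / 100)
Merchantable fraction = 81.0% / 100 = 0.81
MV = 6.64 m^3 * 0.81 = 5.378 m^3

5.378


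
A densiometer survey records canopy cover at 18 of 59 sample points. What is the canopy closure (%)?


Formula: Canopy closure = covered points / total points * 100
Closure = 18 / 59 * 100
Closure = 0.3051 * 100 = 30.5%

30.5


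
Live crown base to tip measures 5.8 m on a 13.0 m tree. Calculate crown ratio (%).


Formula: Crown Ratio = (Crown Length / Total Height) * 100
CR = (5.8 m / 13.0 m) * 100
CR = 0.4462 * 100 = 44.6%

44.6


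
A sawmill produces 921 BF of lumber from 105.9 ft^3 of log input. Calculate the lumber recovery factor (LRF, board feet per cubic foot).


Formula: LRF = Lumber Output (BF) / Log Input (ft^3)
LRF = 921 BF / 105.9 ft^3
LRF = 8.7 BF/ft^3

8.7


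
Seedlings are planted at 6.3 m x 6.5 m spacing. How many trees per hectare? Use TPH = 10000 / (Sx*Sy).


Formula: TPH = 10000 m^2/ha / (spacing_x * spacing_y)
Area per tree = 6.3 m * 6.5 m = 40.95 m^2
TPH = 10000 / 40.95 = 244 trees/ha

244


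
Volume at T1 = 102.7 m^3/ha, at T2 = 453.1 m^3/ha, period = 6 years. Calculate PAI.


Formula: PAI = (V_T2 - V_T1) / (T2 - T1)
Volume increment = 453.1 - 102.7 = 350.4 m^3/ha
PAI = 350.4 / 6 = 58.4 m^3/ha/year

58.4


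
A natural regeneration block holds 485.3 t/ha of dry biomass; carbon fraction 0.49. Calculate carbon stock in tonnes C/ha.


Formula: Carbon Stock = Biomass * Carbon Fraction
C = 485.3 t/ha * 0.49
C = 237.8 t C/ha

237.8


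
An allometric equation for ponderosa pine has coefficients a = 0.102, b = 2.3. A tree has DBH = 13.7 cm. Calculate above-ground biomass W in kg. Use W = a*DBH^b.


Formula: W = a * DBH^b  (allometric power law)
DBH^b = 13.7^2.3 = 411.5829
W = 0.102 * 411.5829 = 42.0 kg

42.0


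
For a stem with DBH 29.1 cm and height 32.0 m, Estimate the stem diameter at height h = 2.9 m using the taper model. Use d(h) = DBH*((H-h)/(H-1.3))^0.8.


Taper: d(h) = DBH * ((H - h) / (H - 1.3))^0.8
Numerator = H - h = 32.0 - 2.9 = 29.1 m
Denominator = H - 1.3 = 32.0 - 1.3 = 30.7 m
Ratio = 29.1 / 30.7 = 0.94788
d = 29.1 * 0.94788^0.8 = 27.9 cm

27.9


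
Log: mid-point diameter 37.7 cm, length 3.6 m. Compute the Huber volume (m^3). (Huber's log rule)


Huber: V = Am * L,  Am = pi*(Dm/200)^2
Am = pi*(37.7/200)^2 = 0.111628 m^2
V = 0.111628*3.6 = 0.4019 m^3

0.4019


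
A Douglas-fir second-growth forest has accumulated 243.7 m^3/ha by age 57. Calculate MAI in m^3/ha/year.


Formula: MAI = Total Volume / Stand Age
MAI = 243.7 m^3/ha / 57 years
MAI = 4.28 m^3/ha/year

4.28


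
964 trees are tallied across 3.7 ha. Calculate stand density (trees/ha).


Formula: Stand Density = N_trees / Area_ha
Density = 964 trees / 3.7 ha
Density = 261 trees/ha

261


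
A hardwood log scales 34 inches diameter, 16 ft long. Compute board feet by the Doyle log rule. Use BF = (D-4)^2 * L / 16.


Doyle: BF = (D - 4)^2 * L / 16
Adjusted diameter = 34 - 4 = 30 in
(D-4)^2 = 30^2 = 900
BF = 900 * 16 / 16 = 900 BF

900


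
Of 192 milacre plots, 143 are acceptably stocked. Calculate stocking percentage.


Formula: Stocking % = stocked plots / total plots * 100
Stocking = 143 / 192 * 100
Stocking = 0.7448 * 100 = 74.5%

74.5


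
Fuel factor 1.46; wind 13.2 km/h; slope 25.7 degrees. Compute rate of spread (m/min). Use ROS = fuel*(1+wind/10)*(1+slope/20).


Formula: ROS = fuel * (1 + wind/10) * (1 + slope/20)
Wind factor = 1 + 13.2/10 = 2.32
Slope factor = 1 + 25.7/20 = 2.285
ROS = 1.46 * 2.32 * 2.285 = 7.74 m/min

7.74


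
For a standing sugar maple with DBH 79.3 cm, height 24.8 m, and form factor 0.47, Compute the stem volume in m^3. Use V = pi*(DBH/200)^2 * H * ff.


Formula: V = pi * (DBH/200)^2 * H * ff
Radius = DBH/200 = 79.3/200 = 0.3965 m
Radius^2 = 0.3965^2 = 0.15721225 m^2
V = pi * 0.15721225 * 24.8 * 0.47
V = 5.757 m^3

5.757


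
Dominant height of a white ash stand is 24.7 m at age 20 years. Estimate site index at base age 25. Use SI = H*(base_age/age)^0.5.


Formula: SI = H_dom * (base_age / age)^0.5
Age ratio = 25 / 20 = 1.25
sqrt(age_ratio) = 1.11803
SI = 24.7 * 1.11803 = 27.6 m

27.6


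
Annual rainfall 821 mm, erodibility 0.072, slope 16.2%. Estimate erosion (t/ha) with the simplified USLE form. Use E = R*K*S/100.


Formula: E = R * K * S / 100  (simplified USLE)
R * K = 821 * 0.072 = 59.112
E = 59.112 * 16.2 / 100 = 9.58 t/ha

9.58


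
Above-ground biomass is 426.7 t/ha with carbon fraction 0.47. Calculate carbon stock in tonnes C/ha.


Formula: Carbon Stock = Biomass * Carbon Fraction
C = 426.7 t/ha * 0.47
C = 200.5 t C/ha

200.5


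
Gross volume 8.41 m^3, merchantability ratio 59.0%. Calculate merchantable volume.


Formula: MV = V_total * (merchantable_pct / 100)
Merchantable fraction = 59.0% / 100 = 0.59
MV = 8.41 m^3 * 0.59 = 4.962 m^3

4.962


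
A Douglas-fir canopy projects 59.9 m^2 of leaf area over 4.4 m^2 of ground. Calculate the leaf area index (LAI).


Formula: LAI = total leaf area / ground area  (dimensionless)
LAI = 59.9 m^2 / 4.4 m^2
LAI = 13.61

13.61


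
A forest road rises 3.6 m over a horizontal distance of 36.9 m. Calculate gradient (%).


Formula: Gradient = rise / run * 100
Gradient = 3.6 / 36.9 * 100 = 9.8%

9.8


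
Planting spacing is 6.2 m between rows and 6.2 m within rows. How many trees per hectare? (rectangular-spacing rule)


Formula: TPH = 10000 m^2/ha / (spacing_x * spacing_y)
Area per tree = 6.2 m * 6.2 m = 38.44 m^2
TPH = 10000 / 38.44 = 260 trees/ha

260


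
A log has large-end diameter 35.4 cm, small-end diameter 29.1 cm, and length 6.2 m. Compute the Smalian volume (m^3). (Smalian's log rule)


Smalian: V = (A1 + A2)/2 * L,  A = pi*(D/200)^2
A1 = pi*(35.4/200)^2 = 0.098423 m^2
A2 = pi*(29.1/200)^2 = 0.066508 m^2
V = (0.098423+0.066508)/2*6.2 = 0.5113 m^3

0.5113


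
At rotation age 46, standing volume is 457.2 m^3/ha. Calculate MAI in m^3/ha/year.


Formula: MAI = Total Volume / Stand Age
MAI = 457.2 m^3/ha / 46 years
MAI = 9.94 m^3/ha/year

9.94


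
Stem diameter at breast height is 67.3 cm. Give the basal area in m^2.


Formula: BA = pi * (DBH/2)^2 / 10000  (cm^2 to m^2)
Radius = DBH/2 = 67.3/2 = 33.65 cm
BA = pi * 33.65^2 / 10000
   = 3557.296 cm^2 / 10000
   = 0.3557 m^2

0.3557


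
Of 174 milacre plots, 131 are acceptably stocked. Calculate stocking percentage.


Formula: Stocking % = stocked plots / total plots * 100
Stocking = 131 / 174 * 100
Stocking = 0.7529 * 100 = 75.3%

75.3


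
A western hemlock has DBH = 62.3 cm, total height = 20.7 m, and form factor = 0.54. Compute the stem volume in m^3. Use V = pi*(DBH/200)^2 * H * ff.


Formula: V = pi * (DBH/200)^2 * H * ff
Radius = DBH/200 = 62.3/200 = 0.3115 m
Radius^2 = 0.3115^2 = 0.09703225 m^2
V = pi * 0.09703225 * 20.7 * 0.54
V = 3.407 m^3

3.407


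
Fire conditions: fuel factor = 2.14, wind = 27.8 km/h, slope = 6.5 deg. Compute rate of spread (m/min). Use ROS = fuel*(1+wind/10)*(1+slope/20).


Formula: ROS = fuel * (1 + wind/10) * (1 + slope/20)
Wind factor = 1 + 27.8/10 = 3.78
Slope factor = 1 + 6.5/20 = 1.325
ROS = 2.14 * 3.78 * 1.325 = 10.72 m/min

10.72


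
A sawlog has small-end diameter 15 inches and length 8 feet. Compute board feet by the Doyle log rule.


Doyle: BF = (D - 4)^2 * L / 16
Adjusted diameter = 15 - 4 = 11 in
(D-4)^2 = 11^2 = 121
BF = 121 * 8 / 16 = 61 BF

61


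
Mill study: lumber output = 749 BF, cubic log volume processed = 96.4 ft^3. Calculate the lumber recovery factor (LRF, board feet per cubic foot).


Formula: LRF = Lumber Output (BF) / Log Input (ft^3)
LRF = 749 BF / 96.4 ft^3
LRF = 7.77 BF/ft^3

7.77


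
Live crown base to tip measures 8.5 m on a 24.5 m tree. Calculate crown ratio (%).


Formula: Crown Ratio = (Crown Length / Total Height) * 100
CR = (8.5 m / 24.5 m) * 100
CR = 0.3469 * 100 = 34.7%

34.7


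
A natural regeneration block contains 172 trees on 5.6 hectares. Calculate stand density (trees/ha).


Formula: Stand Density = N_trees / Area_ha
Density = 172 trees / 5.6 ha
Density = 31 trees/ha

31


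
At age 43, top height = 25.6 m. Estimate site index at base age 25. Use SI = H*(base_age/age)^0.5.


Formula: SI = H_dom * (base_age / age)^0.5
Age ratio = 25 / 43 = 0.5814
sqrt(age_ratio) = 0.76249
SI = 25.6 * 0.76249 = 19.5 m

19.5


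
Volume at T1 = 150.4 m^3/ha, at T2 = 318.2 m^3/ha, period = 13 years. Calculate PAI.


Formula: PAI = (V_T2 - V_T1) / (T2 - T1)
Volume increment = 318.2 - 150.4 = 167.8 m^3/ha
PAI = 167.8 / 13 = 12.91 m^3/ha/year

12.91


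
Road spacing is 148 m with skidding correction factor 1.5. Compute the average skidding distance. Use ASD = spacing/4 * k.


Formula: ASD = (spacing / 4) * correction
Uncorrected distance = spacing / 4 = 148 / 4 = 37 m
ASD = 37 * 1.5 = 56 m

56


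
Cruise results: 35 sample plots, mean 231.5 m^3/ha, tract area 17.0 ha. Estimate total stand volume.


Formula: Total Volume = Mean Volume per ha * Total Area
Total Volume = 231.5 m^3/ha * 17.0 ha
Total Volume = 3936 m^3

3936


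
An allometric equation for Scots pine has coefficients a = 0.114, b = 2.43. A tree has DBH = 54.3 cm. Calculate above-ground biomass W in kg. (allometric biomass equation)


Formula: W = a * DBH^b  (allometric power law)
DBH^b = 54.3^2.43 = 16427.2016
W = 0.114 * 16427.2016 = 1872.7 kg

1872.7


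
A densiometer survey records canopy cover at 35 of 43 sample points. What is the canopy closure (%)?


Formula: Canopy closure = covered points / total points * 100
Closure = 35 / 43 * 100
Closure = 0.814 * 100 = 81.4%

81.4


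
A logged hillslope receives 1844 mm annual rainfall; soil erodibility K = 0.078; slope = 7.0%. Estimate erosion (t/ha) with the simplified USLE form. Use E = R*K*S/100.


Formula: E = R * K * S / 100  (simplified USLE)
R * K = 1844 * 0.078 = 143.832
E = 143.832 * 7.0 / 100 = 10.07 t/ha

10.07


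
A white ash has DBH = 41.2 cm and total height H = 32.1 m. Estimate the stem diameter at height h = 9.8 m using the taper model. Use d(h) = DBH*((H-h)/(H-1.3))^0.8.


Taper: d(h) = DBH * ((H - h) / (H - 1.3))^0.8
Numerator = H - h = 32.1 - 9.8 = 22.3 m
Denominator = H - 1.3 = 32.1 - 1.3 = 30.8 m
Ratio = 22.3 / 30.8 = 0.72403
d = 41.2 * 0.72403^0.8 = 31.8 cm

31.8


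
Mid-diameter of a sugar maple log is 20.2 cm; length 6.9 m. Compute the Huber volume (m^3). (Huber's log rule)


Huber: V = Am * L,  Am = pi*(Dm/200)^2
Am = pi*(20.2/200)^2 = 0.032047 m^2
V = 0.032047*6.9 = 0.2211 m^3

0.2211


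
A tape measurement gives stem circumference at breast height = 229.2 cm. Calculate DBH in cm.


Formula: DBH = C / pi
DBH = 229.2 / pi
pi = 3.14159...
DBH = 73.0 cm

73.0


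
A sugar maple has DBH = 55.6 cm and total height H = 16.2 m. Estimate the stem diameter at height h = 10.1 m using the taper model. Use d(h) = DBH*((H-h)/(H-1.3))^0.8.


Taper: d(h) = DBH * ((H - h) / (H - 1.3))^0.8
Numerator = H - h = 16.2 - 10.1 = 6.1 m
Denominator = H - 1.3 = 16.2 - 1.3 = 14.9 m
Ratio = 6.1 / 14.9 = 0.4094
d = 55.6 * 0.4094^0.8 = 27.2 cm

27.2


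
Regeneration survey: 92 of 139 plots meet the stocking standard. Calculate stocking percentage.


Formula: Stocking % = stocked plots / total plots * 100
Stocking = 92 / 139 * 100
Stocking = 0.6619 * 100 = 66.2%

66.2


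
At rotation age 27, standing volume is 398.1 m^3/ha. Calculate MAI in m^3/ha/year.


Formula: MAI = Total Volume / Stand Age
MAI = 398.1 m^3/ha / 27 years
MAI = 14.74 m^3/ha/year

14.74


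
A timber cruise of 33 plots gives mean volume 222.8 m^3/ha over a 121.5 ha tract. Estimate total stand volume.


Formula: Total Volume = Mean Volume per ha * Total Area
Total Volume = 222.8 m^3/ha * 121.5 ha
Total Volume = 27070 m^3

27070


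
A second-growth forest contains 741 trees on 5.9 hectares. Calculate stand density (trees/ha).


Formula: Stand Density = N_trees / Area_ha
Density = 741 trees / 5.9 ha
Density = 126 trees/ha

126


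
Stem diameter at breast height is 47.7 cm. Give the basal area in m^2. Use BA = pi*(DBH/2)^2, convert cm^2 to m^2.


Formula: BA = pi * (DBH/2)^2 / 10000  (cm^2 to m^2)
Radius = DBH/2 = 47.7/2 = 23.85 cm
BA = pi * 23.85^2 / 10000
   = 1787.0086 cm^2 / 10000
   = 0.1787 m^2

0.1787


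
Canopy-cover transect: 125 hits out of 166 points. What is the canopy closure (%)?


Formula: Canopy closure = covered points / total points * 100
Closure = 125 / 166 * 100
Closure = 0.753 * 100 = 75.3%

75.3


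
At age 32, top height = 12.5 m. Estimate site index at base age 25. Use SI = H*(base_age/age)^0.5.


Formula: SI = H_dom * (base_age / age)^0.5
Age ratio = 25 / 32 = 0.78125
sqrt(age_ratio) = 0.88388
SI = 12.5 * 0.88388 = 11.0 m

11.0


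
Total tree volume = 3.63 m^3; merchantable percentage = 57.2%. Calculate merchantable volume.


Formula: MV = V_total * (merchantable_pct / 100)
Merchantable fraction = 57.2% / 100 = 0.572
MV = 3.63 m^3 * 0.572 = 2.076 m^3

2.076


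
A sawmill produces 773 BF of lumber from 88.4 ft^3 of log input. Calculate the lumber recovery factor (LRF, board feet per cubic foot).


Formula: LRF = Lumber Output (BF) / Log Input (ft^3)
LRF = 773 BF / 88.4 ft^3
LRF = 8.74 BF/ft^3

8.74


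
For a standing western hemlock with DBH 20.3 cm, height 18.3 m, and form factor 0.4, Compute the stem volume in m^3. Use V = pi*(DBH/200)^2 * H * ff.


Formula: V = pi * (DBH/200)^2 * H * ff
Radius = DBH/200 = 20.3/200 = 0.1015 m
Radius^2 = 0.1015^2 = 0.01030225 m^2
V = pi * 0.01030225 * 18.3 * 0.4
V = 0.237 m^3

0.237


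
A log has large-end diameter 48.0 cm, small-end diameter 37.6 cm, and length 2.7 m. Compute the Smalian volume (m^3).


Smalian: V = (A1 + A2)/2 * L,  A = pi*(D/200)^2
A1 = pi*(48.0/200)^2 = 0.180956 m^2
A2 = pi*(37.6/200)^2 = 0.111036 m^2
V = (0.180956+0.111036)/2*2.7 = 0.3942 m^3

0.3942


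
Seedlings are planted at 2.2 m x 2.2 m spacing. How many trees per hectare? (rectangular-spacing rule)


Formula: TPH = 10000 m^2/ha / (spacing_x * spacing_y)
Area per tree = 2.2 m * 2.2 m = 4.84 m^2
TPH = 10000 / 4.84 = 2066 trees/ha

2066


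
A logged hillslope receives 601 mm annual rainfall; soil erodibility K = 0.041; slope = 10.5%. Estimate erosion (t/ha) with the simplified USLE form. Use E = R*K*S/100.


Formula: E = R * K * S / 100  (simplified USLE)
R * K = 601 * 0.041 = 24.641
E = 24.641 * 10.5 / 100 = 2.59 t/ha

2.59


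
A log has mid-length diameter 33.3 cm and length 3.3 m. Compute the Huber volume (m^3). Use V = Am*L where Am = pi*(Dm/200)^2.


Huber: V = Am * L,  Am = pi*(Dm/200)^2
Am = pi*(33.3/200)^2 = 0.087092 m^2
V = 0.087092*3.3 = 0.2874 m^3

0.2874


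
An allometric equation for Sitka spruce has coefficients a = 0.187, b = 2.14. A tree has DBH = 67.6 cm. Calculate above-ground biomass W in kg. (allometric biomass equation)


Formula: W = a * DBH^b  (allometric power law)
DBH^b = 67.6^2.14 = 8243.0119
W = 0.187 * 8243.0119 = 1541.4 kg

1541.4


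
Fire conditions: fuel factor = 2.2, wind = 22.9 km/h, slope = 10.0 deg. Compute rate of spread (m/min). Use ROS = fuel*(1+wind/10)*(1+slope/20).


Formula: ROS = fuel * (1 + wind/10) * (1 + slope/20)
Wind factor = 1 + 22.9/10 = 3.29
Slope factor = 1 + 10.0/20 = 1.5
ROS = 2.2 * 3.29 * 1.5 = 10.86 m/min

10.86


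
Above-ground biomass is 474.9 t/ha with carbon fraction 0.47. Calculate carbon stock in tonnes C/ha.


Formula: Carbon Stock = Biomass * Carbon Fraction
C = 474.9 t/ha * 0.47
C = 223.2 t C/ha

223.2


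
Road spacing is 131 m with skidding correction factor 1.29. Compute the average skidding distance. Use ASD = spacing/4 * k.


Formula: ASD = (spacing / 4) * correction
Uncorrected distance = spacing / 4 = 131 / 4 = 32.75 m
ASD = 32.75 * 1.29 = 42 m

42


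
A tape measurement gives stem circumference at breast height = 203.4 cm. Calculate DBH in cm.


Formula: DBH = C / pi
DBH = 203.4 / pi
pi = 3.14159...
DBH = 64.7 cm

64.7


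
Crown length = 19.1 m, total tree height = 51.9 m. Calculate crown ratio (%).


Formula: Crown Ratio = (Crown Length / Total Height) * 100
CR = (19.1 m / 51.9 m) * 100
CR = 0.368 * 100 = 36.8%

36.8


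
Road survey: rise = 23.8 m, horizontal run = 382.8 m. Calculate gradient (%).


Formula: Gradient = rise / run * 100
Gradient = 23.8 / 382.8 * 100 = 6.2%

6.2


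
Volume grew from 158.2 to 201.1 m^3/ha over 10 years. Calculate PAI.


Formula: PAI = (V_T2 - V_T1) / (T2 - T1)
Volume increment = 201.1 - 158.2 = 42.9 m^3/ha
PAI = 42.9 / 10 = 4.29 m^3/ha/year

4.29


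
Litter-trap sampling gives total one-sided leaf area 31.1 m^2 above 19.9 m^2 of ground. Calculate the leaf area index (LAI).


Formula: LAI = total leaf area / ground area  (dimensionless)
LAI = 31.1 m^2 / 19.9 m^2
LAI = 1.56

1.56


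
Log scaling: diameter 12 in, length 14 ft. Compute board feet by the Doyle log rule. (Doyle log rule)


Doyle: BF = (D - 4)^2 * L / 16
Adjusted diameter = 12 - 4 = 8 in
(D-4)^2 = 8^2 = 64
BF = 64 * 14 / 16 = 56 BF

56


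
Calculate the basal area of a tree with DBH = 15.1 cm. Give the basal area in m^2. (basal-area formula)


Formula: BA = pi * (DBH/2)^2 / 10000  (cm^2 to m^2)
Radius = DBH/2 = 15.1/2 = 7.55 cm
BA = pi * 7.55^2 / 10000
   = 179.0786 cm^2 / 10000
   = 0.0179 m^2

0.0179


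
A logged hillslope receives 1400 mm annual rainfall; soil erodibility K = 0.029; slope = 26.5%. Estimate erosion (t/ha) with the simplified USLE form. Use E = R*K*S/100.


Formula: E = R * K * S / 100  (simplified USLE)
R * K = 1400 * 0.029 = 40.6
E = 40.6 * 26.5 / 100 = 10.76 t/ha

10.76


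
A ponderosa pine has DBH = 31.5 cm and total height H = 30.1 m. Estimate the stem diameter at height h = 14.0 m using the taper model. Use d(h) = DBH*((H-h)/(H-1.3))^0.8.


Taper: d(h) = DBH * ((H - h) / (H - 1.3))^0.8
Numerator = H - h = 30.1 - 14.0 = 16.1 m
Denominator = H - 1.3 = 30.1 - 1.3 = 28.8 m
Ratio = 16.1 / 28.8 = 0.55903
d = 31.5 * 0.55903^0.8 = 19.8 cm

19.8


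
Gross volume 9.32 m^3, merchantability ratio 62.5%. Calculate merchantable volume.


Formula: MV = V_total * (merchantable_pct / 100)
Merchantable fraction = 62.5% / 100 = 0.625
MV = 9.32 m^3 * 0.625 = 5.825 m^3

5.825


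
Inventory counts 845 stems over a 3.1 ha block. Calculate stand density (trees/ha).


Formula: Stand Density = N_trees / Area_ha
Density = 845 trees / 3.1 ha
Density = 273 trees/ha

273


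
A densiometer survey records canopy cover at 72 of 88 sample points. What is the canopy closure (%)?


Formula: Canopy closure = covered points / total points * 100
Closure = 72 / 88 * 100
Closure = 0.8182 * 100 = 81.8%

81.8


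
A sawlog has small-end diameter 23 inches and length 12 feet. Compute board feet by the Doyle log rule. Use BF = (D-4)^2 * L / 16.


Doyle: BF = (D - 4)^2 * L / 16
Adjusted diameter = 23 - 4 = 19 in
(D-4)^2 = 19^2 = 361
BF = 361 * 12 / 16 = 271 BF

271


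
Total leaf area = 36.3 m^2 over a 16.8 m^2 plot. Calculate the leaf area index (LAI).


Formula: LAI = total leaf area / ground area  (dimensionless)
LAI = 36.3 m^2 / 16.8 m^2
LAI = 2.16

2.16


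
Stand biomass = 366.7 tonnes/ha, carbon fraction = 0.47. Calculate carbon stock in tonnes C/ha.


Formula: Carbon Stock = Biomass * Carbon Fraction
C = 366.7 t/ha * 0.47
C = 172.3 t C/ha

172.3


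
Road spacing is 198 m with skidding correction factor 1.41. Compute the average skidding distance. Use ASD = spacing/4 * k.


Formula: ASD = (spacing / 4) * correction
Uncorrected distance = spacing / 4 = 198 / 4 = 49.5 m
ASD = 49.5 * 1.41 = 70 m

70


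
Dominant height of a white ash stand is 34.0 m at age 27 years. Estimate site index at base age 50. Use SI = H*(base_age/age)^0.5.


Formula: SI = H_dom * (base_age / age)^0.5
Age ratio = 50 / 27 = 1.85185
sqrt(age_ratio) = 1.36083
SI = 34.0 * 1.36083 = 46.3 m

46.3


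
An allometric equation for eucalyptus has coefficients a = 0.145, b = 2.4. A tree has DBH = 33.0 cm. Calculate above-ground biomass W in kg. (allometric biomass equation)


Formula: W = a * DBH^b  (allometric power law)
DBH^b = 33.0^2.4 = 4409.9479
W = 0.145 * 4409.9479 = 639.4 kg

639.4


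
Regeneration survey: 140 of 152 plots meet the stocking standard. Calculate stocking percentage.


Formula: Stocking % = stocked plots / total plots * 100
Stocking = 140 / 152 * 100
Stocking = 0.9211 * 100 = 92.1%

92.1


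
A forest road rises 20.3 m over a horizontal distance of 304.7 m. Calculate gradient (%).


Formula: Gradient = rise / run * 100
Gradient = 20.3 / 304.7 * 100 = 6.7%

6.7


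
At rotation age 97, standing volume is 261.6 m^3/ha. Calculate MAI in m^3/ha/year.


Formula: MAI = Total Volume / Stand Age
MAI = 261.6 m^3/ha / 97 years
MAI = 2.7 m^3/ha/year

2.7


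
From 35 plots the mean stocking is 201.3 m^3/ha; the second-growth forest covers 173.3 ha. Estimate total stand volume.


Formula: Total Volume = Mean Volume per ha * Total Area
Total Volume = 201.3 m^3/ha * 173.3 ha
Total Volume = 34885 m^3

34885


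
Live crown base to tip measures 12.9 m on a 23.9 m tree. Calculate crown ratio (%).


Formula: Crown Ratio = (Crown Length / Total Height) * 100
CR = (12.9 m / 23.9 m) * 100
CR = 0.5397 * 100 = 54.0%

54.0


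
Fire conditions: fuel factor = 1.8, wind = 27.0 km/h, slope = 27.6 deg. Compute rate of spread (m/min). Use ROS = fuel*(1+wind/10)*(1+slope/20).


Formula: ROS = fuel * (1 + wind/10) * (1 + slope/20)
Wind factor = 1 + 27.0/10 = 3.7
Slope factor = 1 + 27.6/20 = 2.38
ROS = 1.8 * 3.7 * 2.38 = 15.85 m/min

15.85


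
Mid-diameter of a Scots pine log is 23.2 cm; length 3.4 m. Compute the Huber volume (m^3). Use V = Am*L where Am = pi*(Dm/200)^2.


Huber: V = Am * L,  Am = pi*(Dm/200)^2
Am = pi*(23.2/200)^2 = 0.042273 m^2
V = 0.042273*3.4 = 0.1437 m^3

0.1437


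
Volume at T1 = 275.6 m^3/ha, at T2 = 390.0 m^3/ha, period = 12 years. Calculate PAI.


Formula: PAI = (V_T2 - V_T1) / (T2 - T1)
Volume increment = 390.0 - 275.6 = 114.4 m^3/ha
PAI = 114.4 / 12 = 9.53 m^3/ha/year

9.53


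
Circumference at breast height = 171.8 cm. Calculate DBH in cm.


Formula: DBH = C / pi
DBH = 171.8 / pi
pi = 3.14159...
DBH = 54.7 cm

54.7


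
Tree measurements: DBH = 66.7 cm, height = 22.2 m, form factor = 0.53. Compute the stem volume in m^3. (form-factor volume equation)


Formula: V = pi * (DBH/200)^2 * H * ff
Radius = DBH/200 = 66.7/200 = 0.3335 m
Radius^2 = 0.3335^2 = 0.11122225 m^2
V = pi * 0.11122225 * 22.2 * 0.53
V = 4.111 m^3

4.111


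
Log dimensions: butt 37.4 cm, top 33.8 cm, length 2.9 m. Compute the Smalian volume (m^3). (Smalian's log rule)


Smalian: V = (A1 + A2)/2 * L,  A = pi*(D/200)^2
A1 = pi*(37.4/200)^2 = 0.109858 m^2
A2 = pi*(33.8/200)^2 = 0.089727 m^2
V = (0.109858+0.089727)/2*2.9 = 0.2894 m^3

0.2894
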